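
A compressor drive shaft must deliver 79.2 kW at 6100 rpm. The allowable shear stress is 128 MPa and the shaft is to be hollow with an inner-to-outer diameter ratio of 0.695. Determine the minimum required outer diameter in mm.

ω = 2π·6100/60 = 638.8 rad/s, so T = P/ω = 79.2×10³ / 638.8 = 124.0 N·m.
For a hollow shaft with d_i/d_o = 0.695: τ_max = 16T/(π d_o³ (1−k⁴)), so d_o = [16T/(π τ_allow (1−k⁴))]^(1/3) = [16·124.0/(π·1.28×10^8·0.7667)]^(1/3) = 0.01860 m.

18.6 mm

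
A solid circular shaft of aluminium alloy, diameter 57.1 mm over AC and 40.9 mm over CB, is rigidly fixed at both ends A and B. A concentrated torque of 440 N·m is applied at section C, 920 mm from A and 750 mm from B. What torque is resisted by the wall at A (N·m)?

333 N·m

Compatibility: T_A·a/J_AC = T_B·b/J_CB with T_A + T_B = T₀.
J_AC = 1.04×10^-6 m⁴, J_CB = 2.75×10^-7 m⁴, so T_A = T₀·(J_AC/a)/((J_AC/a)+(J_CB/b)) = 332.6 N·m, T_B = 107.4 N·m.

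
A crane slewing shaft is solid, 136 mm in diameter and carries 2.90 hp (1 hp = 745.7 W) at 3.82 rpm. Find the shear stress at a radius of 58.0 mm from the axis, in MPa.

ω = 2π·3.82/60 = 0.4000 rad/s, so T = P/ω = 2.90×745.7 / 0.4000 = 5406 N·m.
J = πd⁴/32 = π(0.136)⁴/32 = 3.359×10^-5 m⁴.
Shear stress varies linearly with radius: τ = T·r/J = 5406 × 0.0580 / 3.359×10^-5 = 9.336×10^6 Pa.

9.34 MPa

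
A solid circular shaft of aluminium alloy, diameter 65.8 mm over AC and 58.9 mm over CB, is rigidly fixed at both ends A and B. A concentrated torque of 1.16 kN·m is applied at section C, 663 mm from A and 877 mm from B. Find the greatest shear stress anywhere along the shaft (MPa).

14.0 MPa

Compatibility: T_A·a/J_AC = T_B·b/J_CB with T_A + T_B = T₀.
J_AC = 1.84×10^-6 m⁴, J_CB = 1.18×10^-6 m⁴, so T_A = T₀·(J_AC/a)/((J_AC/a)+(J_CB/b)) = 781.0 N·m, T_B = 379.0 N·m.
τ in each portion: τ_AC = 1.40×10^7 Pa, τ_CB = 9.45×10^6 Pa; maximum is in AC.
τ_max = T_AC·r/J = 781.0·0.0329/1.84×10^-6 = 1.396×10^7 Pa.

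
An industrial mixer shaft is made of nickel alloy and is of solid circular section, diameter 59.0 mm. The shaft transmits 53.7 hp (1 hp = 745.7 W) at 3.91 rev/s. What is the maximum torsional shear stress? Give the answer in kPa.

40400 kPa

ω = 2π·3.91 = 24.57 rad/s, so T = P/ω = 53.7×745.7 / 24.57 = 1630 N·m.
J = πd⁴/32 = π(0.0590)⁴/32 = 1.190×10^-6 m⁴.
τ_max = T·r/J = 1630 × 0.0295 / 1.190×10^-6 = 4.042×10^7 Pa.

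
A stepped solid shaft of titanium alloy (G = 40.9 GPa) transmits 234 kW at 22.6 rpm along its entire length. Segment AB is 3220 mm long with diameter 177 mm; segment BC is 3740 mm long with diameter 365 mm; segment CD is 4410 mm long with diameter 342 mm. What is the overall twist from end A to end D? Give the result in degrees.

ω = 2π·22.6/60 = 2.367 rad/s, so T = P/ω = 234×10³ / 2.367 = 98870 N·m.
J_AB = π(0.177)⁴/32 = 9.64×10^-5 m⁴; J_BC = π(0.365)⁴/32 = 1.74×10^-3 m⁴; J_CD = π(0.342)⁴/32 = 1.34×10^-3 m⁴.
θ = (T/G)·Σ L_i/J_i = (98870/40.9×10⁹)·(3.22/9.64×10^-5 + 3.74/1.74×10^-3 + 4.41/1.34×10^-3) = 0.09391 rad.

5.38°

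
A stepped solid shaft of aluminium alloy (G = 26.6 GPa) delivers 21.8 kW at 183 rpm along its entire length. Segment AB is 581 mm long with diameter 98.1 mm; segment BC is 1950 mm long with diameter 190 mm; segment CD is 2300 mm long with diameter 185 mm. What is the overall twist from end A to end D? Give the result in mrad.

4.24 mrad

ω = 2π·183/60 = 19.16 rad/s, so T = P/ω = 21.8×10³ / 19.16 = 1138 N·m.
J_AB = π(0.0981)⁴/32 = 9.09×10^-6 m⁴; J_BC = π(0.190)⁴/32 = 1.28×10^-4 m⁴; J_CD = π(0.185)⁴/32 = 1.15×10^-4 m⁴.
θ = (T/G)·Σ L_i/J_i = (1138/26.6×10⁹)·(0.581/9.09×10^-6 + 1.95/1.28×10^-4 + 2.30/1.15×10^-4) = 4.240×10^-3 rad.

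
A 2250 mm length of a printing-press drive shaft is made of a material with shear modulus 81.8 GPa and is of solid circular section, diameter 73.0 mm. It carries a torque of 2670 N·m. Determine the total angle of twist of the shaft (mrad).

J = πd⁴/32 = π(0.0730)⁴/32 = 2.788×10^-6 m⁴.
θ = T·L/(G·J) = 2670 × 2.25 / (81.8×10⁹ × 2.788×10^-6) = 0.02634 rad.

26.3 mrad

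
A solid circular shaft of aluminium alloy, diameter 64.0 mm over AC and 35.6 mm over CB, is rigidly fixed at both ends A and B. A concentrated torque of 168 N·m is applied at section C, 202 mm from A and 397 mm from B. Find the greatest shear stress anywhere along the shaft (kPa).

3110 kPa

Compatibility: T_A·a/J_AC = T_B·b/J_CB with T_A + T_B = T₀.
J_AC = 1.65×10^-6 m⁴, J_CB = 1.58×10^-7 m⁴, so T_A = T₀·(J_AC/a)/((J_AC/a)+(J_CB/b)) = 160.2 N·m, T_B = 7.804 N·m.
τ in each portion: τ_AC = 3.11×10^6 Pa, τ_CB = 8.81×10^5 Pa; maximum is in AC.
τ_max = T_AC·r/J = 160.2·0.0320/1.65×10^-6 = 3.112×10^6 Pa.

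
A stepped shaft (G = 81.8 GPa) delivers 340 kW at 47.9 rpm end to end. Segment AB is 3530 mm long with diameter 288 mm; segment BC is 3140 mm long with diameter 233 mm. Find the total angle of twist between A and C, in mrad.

13.3 mrad

ω = 2π·47.9/60 = 5.016 rad/s, so T = P/ω = 340×10³ / 5.016 = 67780 N·m.
J_AB = π(0.288)⁴/32 = 6.75×10^-4 m⁴; J_BC = π(0.233)⁴/32 = 2.89×10^-4 m⁴.
θ = (T/G)·Σ L_i/J_i = (67780/81.8×10⁹)·(3.53/6.75×10^-4 + 3.14/2.89×10^-4) = 0.01332 rad.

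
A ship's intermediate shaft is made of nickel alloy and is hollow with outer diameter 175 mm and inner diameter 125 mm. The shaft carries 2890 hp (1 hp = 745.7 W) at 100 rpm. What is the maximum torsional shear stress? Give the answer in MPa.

264 MPa

ω = 2π·100/60 = 10.47 rad/s, so T = P/ω = 2890×745.7 / 10.47 = 205800 N·m.
J = π(d_o⁴ − d_i⁴)/32 = π(0.175⁴ − 0.125⁴)/32 = 6.811×10^-5 m⁴.
τ_max = T·r/J = 205800 × 0.0875 / 6.811×10^-5 = 2.644×10^8 Pa.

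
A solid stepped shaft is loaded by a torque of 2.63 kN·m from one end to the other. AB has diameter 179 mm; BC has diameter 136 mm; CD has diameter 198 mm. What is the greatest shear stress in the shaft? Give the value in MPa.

5.32 MPa

Under the same torque, τ_max = 16T/(πd³) is largest where d is smallest — segment BC (d = 136 mm).
τ_max = 16·2630/(π·(0.136)³) = 5.325×10^6 Pa.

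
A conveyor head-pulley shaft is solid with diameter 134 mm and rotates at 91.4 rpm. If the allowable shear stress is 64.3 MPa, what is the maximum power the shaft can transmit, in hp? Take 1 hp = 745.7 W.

J = πd⁴/32 = π(0.134)⁴/32 = 3.165×10^-5 m⁴.
T_max = τ_allow·J/r = 6.43×10^7 × 3.165×10^-5 / 0.0670 = 30380 N·m.
ω = 2π·91.4/60 = 9.571 rad/s, so P_max = T_max·ω = 2.908×10^5 W.

390 hp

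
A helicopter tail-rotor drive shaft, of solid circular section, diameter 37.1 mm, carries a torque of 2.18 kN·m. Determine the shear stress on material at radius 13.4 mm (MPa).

157 MPa

J = πd⁴/32 = π(0.0371)⁴/32 = 1.860×10^-7 m⁴.
Shear stress varies linearly with radius: τ = T·r/J = 2180 × 0.0134 / 1.860×10^-7 = 1.571×10^8 Pa.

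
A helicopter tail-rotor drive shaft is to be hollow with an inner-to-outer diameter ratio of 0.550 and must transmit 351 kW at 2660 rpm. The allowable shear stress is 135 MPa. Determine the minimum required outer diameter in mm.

37.4 mm

ω = 2π·2660/60 = 278.6 rad/s, so T = P/ω = 351×10³ / 278.6 = 1260 N·m.
For a hollow shaft with d_i/d_o = 0.550: τ_max = 16T/(π d_o³ (1−k⁴)), so d_o = [16T/(π τ_allow (1−k⁴))]^(1/3) = [16·1260/(π·1.35×10^8·0.9085)]^(1/3) = 0.03740 m.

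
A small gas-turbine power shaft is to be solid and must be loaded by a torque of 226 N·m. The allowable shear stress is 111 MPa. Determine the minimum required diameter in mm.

21.8 mm

For a solid shaft τ_max = 16T/(πd³), so d = (16T/(π τ_allow))^(1/3) = (16·226.0/(π·1.11×10^8))^(1/3) = 0.02181 m.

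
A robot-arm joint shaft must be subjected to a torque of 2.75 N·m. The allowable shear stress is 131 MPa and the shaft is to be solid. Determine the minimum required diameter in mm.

For a solid shaft τ_max = 16T/(πd³), so d = (16T/(π τ_allow))^(1/3) = (16·2.750/(π·1.31×10^8))^(1/3) = 0.004746 m.

4.75 mm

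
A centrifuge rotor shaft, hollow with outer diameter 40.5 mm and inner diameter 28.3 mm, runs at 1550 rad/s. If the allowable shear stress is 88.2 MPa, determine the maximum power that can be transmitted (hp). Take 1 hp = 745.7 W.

J = π(d_o⁴ − d_i⁴)/32 = π(0.0405⁴ − 0.0283⁴)/32 = 2.012×10^-7 m⁴.
T_max = τ_allow·J/r = 8.82×10^7 × 2.012×10^-7 / 0.0203 = 876.2 N·m.
ω = 1550 rad/s, so P_max = T_max·ω = 1.358×10^6 W.

1820 hp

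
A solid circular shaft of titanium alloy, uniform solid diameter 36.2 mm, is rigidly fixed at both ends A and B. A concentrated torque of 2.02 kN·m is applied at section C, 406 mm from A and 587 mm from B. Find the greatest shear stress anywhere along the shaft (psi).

18600 psi

With uniform GJ and both ends fixed, compatibility θ_AC = θ_CB gives T_A·a = T_B·b, together with T_A + T_B = T₀.
T_A = T₀·b/(a+b) = 2020·587/993.0 = 1194 N·m; T_B = 825.9 N·m.
τ in each portion: τ_AC = 1.28×10^8 Pa, τ_CB = 8.87×10^7 Pa; maximum is in AC.
τ_max = T_AC·r/J = 1194·0.0181/1.69×10^-7 = 1.282×10^8 Pa.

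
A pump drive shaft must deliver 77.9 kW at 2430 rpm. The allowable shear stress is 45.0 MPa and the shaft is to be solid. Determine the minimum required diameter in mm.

32.6 mm

ω = 2π·2430/60 = 254.5 rad/s, so T = P/ω = 77.9×10³ / 254.5 = 306.1 N·m.
For a solid shaft τ_max = 16T/(πd³), so d = (16T/(π τ_allow))^(1/3) = (16·306.1/(π·4.50×10^7))^(1/3) = 0.03260 m.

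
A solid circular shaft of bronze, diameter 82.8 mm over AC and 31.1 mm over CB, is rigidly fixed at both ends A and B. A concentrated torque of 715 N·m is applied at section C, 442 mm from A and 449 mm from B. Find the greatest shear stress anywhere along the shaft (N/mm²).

Compatibility: T_A·a/J_AC = T_B·b/J_CB with T_A + T_B = T₀.
J_AC = 4.61×10^-6 m⁴, J_CB = 9.18×10^-8 m⁴, so T_A = T₀·(J_AC/a)/((J_AC/a)+(J_CB/b)) = 701.3 N·m, T_B = 13.74 N·m.
τ in each portion: τ_AC = 6.29×10^6 Pa, τ_CB = 2.33×10^6 Pa; maximum is in AC.
τ_max = T_AC·r/J = 701.3·0.0414/4.61×10^-6 = 6.292×10^6 Pa.

6.29 N/mm²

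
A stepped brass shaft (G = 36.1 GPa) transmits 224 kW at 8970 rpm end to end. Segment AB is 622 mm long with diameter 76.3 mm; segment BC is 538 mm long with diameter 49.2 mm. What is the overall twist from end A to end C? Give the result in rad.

ω = 2π·8970/60 = 939.3 rad/s, so T = P/ω = 224×10³ / 939.3 = 238.5 N·m.
J_AB = π(0.0763)⁴/32 = 3.33×10^-6 m⁴; J_BC = π(0.0492)⁴/32 = 5.75×10^-7 m⁴.
θ = (T/G)·Σ L_i/J_i = (238.5/36.1×10⁹)·(0.622/3.33×10^-6 + 0.538/5.75×10^-7) = 7.413×10^-3 rad.

0.00741 rad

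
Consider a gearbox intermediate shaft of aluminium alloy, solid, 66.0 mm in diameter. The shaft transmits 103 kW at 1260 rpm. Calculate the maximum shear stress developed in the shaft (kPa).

ω = 2π·1260/60 = 131.9 rad/s, so T = P/ω = 103×10³ / 131.9 = 780.6 N·m.
J = πd⁴/32 = π(0.0660)⁴/32 = 1.863×10^-6 m⁴.
τ_max = T·r/J = 780.6 × 0.0330 / 1.863×10^-6 = 1.383×10^7 Pa.

13800 kPa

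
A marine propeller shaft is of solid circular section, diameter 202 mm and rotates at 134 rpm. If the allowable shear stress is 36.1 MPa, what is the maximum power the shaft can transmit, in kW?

820 kW

J = πd⁴/32 = π(0.202)⁴/32 = 1.635×10^-4 m⁴.
T_max = τ_allow·J/r = 3.61×10^7 × 1.635×10^-4 / 0.101 = 58420 N·m.
ω = 2π·134/60 = 14.03 rad/s, so P_max = T_max·ω = 8.198×10^5 W.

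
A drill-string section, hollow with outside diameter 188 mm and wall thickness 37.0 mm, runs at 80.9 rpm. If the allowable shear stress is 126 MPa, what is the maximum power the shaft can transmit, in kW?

1200 kW

J = π(d_o⁴ − d_i⁴)/32 = π(0.188⁴ − 0.114⁴)/32 = 1.061×10^-4 m⁴.
T_max = τ_allow·J/r = 1.26×10^8 × 1.061×10^-4 / 0.0940 = 142200 N·m.
ω = 2π·80.9/60 = 8.472 rad/s, so P_max = T_max·ω = 1.204×10^6 W.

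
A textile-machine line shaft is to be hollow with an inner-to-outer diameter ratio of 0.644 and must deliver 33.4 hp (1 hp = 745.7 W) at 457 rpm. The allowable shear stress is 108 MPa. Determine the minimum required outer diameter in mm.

30.9 mm

ω = 2π·457/60 = 47.86 rad/s, so T = P/ω = 33.4×745.7 / 47.86 = 520.4 N·m.
For a hollow shaft with d_i/d_o = 0.644: τ_max = 16T/(π d_o³ (1−k⁴)), so d_o = [16T/(π τ_allow (1−k⁴))]^(1/3) = [16·520.4/(π·1.08×10^8·0.8280)]^(1/3) = 0.03095 m.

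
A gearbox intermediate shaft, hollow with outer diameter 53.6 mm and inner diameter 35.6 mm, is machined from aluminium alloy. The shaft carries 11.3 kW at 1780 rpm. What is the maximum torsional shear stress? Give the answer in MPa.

ω = 2π·1780/60 = 186.4 rad/s, so T = P/ω = 11.3×10³ / 186.4 = 60.62 N·m.
J = π(d_o⁴ − d_i⁴)/32 = π(0.0536⁴ − 0.0356⁴)/32 = 6.526×10^-7 m⁴.
τ_max = T·r/J = 60.62 × 0.0268 / 6.526×10^-7 = 2.489×10^6 Pa.

2.49 MPa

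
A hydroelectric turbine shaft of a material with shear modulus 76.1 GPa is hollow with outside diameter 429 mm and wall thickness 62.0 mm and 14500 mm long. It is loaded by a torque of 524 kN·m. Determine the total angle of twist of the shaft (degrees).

2.31°

J = π(d_o⁴ − d_i⁴)/32 = π(0.429⁴ − 0.305⁴)/32 = 2.476×10^-3 m⁴.
θ = T·L/(G·J) = 524000 × 14.5 / (76.1×10⁹ × 2.476×10^-3) = 0.04033 rad.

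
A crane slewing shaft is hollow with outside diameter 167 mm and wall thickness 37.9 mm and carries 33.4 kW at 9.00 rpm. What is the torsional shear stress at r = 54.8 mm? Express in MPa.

ω = 2π·9.00/60 = 0.9425 rad/s, so T = P/ω = 33.4×10³ / 0.9425 = 35440 N·m.
J = π(d_o⁴ − d_i⁴)/32 = π(0.167⁴ − 0.0912⁴)/32 = 6.957×10^-5 m⁴.
Shear stress varies linearly with radius: τ = T·r/J = 35440 × 0.0548 / 6.957×10^-5 = 2.792×10^7 Pa.

27.9 MPa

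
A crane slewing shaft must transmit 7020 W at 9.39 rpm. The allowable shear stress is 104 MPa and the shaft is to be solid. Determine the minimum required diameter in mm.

70.4 mm

ω = 2π·9.39/60 = 0.9833 rad/s, so T = P/ω = 7020 / 0.9833 = 7139 N·m.
For a solid shaft τ_max = 16T/(πd³), so d = (16T/(π τ_allow))^(1/3) = (16·7139/(π·1.04×10^8))^(1/3) = 0.07045 m.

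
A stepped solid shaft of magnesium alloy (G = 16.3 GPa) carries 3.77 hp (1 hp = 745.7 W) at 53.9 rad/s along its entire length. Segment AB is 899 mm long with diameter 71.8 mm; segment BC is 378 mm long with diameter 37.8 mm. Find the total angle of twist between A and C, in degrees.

0.409°

ω = 53.9 rad/s, so T = P/ω = 3.77×745.7 / 53.90 = 52.16 N·m.
J_AB = π(0.0718)⁴/32 = 2.61×10^-6 m⁴; J_BC = π(0.0378)⁴/32 = 2.00×10^-7 m⁴.
θ = (T/G)·Σ L_i/J_i = (52.16/16.3×10⁹)·(0.899/2.61×10^-6 + 0.378/2.00×10^-7) = 7.137×10^-3 rad.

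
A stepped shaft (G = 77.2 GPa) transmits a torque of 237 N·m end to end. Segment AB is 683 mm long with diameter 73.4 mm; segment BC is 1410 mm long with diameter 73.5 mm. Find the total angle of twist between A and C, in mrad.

2.25 mrad

J_AB = π(0.0734)⁴/32 = 2.85×10^-6 m⁴; J_BC = π(0.0735)⁴/32 = 2.87×10^-6 m⁴.
θ = (T/G)·Σ L_i/J_i = (237.0/77.2×10⁹)·(0.683/2.85×10^-6 + 1.41/2.87×10^-6) = 2.247×10^-3 rad.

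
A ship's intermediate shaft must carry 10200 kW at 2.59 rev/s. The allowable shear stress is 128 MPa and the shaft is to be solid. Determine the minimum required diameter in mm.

292 mm

ω = 2π·2.59 = 16.27 rad/s, so T = P/ω = 10200×10³ / 16.27 = 626800 N·m.
For a solid shaft τ_max = 16T/(πd³), so d = (16T/(π τ_allow))^(1/3) = (16·626800/(π·1.28×10^8))^(1/3) = 0.2922 m.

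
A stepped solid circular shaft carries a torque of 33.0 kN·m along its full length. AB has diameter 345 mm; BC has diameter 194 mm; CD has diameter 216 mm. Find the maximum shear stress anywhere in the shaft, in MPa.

23.0 MPa

Under the same torque, τ_max = 16T/(πd³) is largest where d is smallest — segment BC (d = 194 mm).
τ_max = 16·33000/(π·(0.194)³) = 2.302×10^7 Pa.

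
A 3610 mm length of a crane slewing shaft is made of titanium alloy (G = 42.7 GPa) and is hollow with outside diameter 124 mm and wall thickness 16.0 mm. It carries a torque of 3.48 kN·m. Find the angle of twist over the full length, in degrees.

1.04°

J = π(d_o⁴ − d_i⁴)/32 = π(0.124⁴ − 0.0920⁴)/32 = 1.618×10^-5 m⁴.
θ = T·L/(G·J) = 3480 × 3.61 / (42.7×10⁹ × 1.618×10^-5) = 0.01819 rad.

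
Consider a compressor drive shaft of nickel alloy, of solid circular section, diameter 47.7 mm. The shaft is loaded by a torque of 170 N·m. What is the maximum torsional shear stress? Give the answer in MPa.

J = πd⁴/32 = π(0.0477)⁴/32 = 5.082×10^-7 m⁴.
τ_max = T·r/J = 170.0 × 0.0239 / 5.082×10^-7 = 7.977×10^6 Pa.

7.98 MPa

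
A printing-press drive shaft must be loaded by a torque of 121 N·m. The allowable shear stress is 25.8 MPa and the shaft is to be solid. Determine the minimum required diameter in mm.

For a solid shaft τ_max = 16T/(πd³), so d = (16T/(π τ_allow))^(1/3) = (16·121.0/(π·2.58×10^7))^(1/3) = 0.02880 m.

28.8 mm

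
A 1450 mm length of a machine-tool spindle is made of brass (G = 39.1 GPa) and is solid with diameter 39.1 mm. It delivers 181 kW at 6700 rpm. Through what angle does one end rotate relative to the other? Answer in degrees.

ω = 2π·6700/60 = 701.6 rad/s, so T = P/ω = 181×10³ / 701.6 = 258.0 N·m.
J = πd⁴/32 = π(0.0391)⁴/32 = 2.295×10^-7 m⁴.
θ = T·L/(G·J) = 258.0 × 1.45 / (39.1×10⁹ × 2.295×10^-7) = 0.04169 rad.

2.39°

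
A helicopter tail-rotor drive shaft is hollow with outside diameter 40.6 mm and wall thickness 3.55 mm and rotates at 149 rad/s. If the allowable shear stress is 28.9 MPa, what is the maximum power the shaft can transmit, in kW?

30.4 kW

J = π(d_o⁴ − d_i⁴)/32 = π(0.0406⁴ − 0.0335⁴)/32 = 1.431×10^-7 m⁴.
T_max = τ_allow·J/r = 2.89×10^7 × 1.431×10^-7 / 0.0203 = 203.7 N·m.
ω = 149 rad/s, so P_max = T_max·ω = 3.036×10^4 W.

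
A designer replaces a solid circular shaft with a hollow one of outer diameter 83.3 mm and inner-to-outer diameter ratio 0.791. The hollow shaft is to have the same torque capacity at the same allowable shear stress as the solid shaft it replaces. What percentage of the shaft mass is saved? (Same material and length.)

Equal τ_max and T ⇒ the solid shaft needs d_s³ = d_o³(1−k⁴), so d_s = 83.3·(1−0.791⁴)^(1/3) = 70.59 mm.
Area ratio A_h/A_s = d_o²(1−k²)/d_s² = (1−k²)/(1−k⁴)^(2/3) = 0.5213.
Mass saving = 1 − 0.5213 = 47.9 %.

47.9 %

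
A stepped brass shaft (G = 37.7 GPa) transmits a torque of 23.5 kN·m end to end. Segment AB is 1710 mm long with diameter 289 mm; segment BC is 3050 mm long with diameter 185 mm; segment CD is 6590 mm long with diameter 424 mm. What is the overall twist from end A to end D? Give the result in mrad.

J_AB = π(0.289)⁴/32 = 6.85×10^-4 m⁴; J_BC = π(0.185)⁴/32 = 1.15×10^-4 m⁴; J_CD = π(0.424)⁴/32 = 3.17×10^-3 m⁴.
θ = (T/G)·Σ L_i/J_i = (23500/37.7×10⁹)·(1.71/6.85×10^-4 + 3.05/1.15×10^-4 + 6.59/3.17×10^-3) = 0.01938 rad.

19.4 mrad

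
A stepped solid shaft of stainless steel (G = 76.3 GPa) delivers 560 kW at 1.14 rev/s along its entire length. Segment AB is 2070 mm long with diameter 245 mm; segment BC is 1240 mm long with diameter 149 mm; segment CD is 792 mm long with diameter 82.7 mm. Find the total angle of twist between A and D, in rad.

ω = 2π·1.14 = 7.163 rad/s, so T = P/ω = 560×10³ / 7.163 = 78180 N·m.
J_AB = π(0.245)⁴/32 = 3.54×10^-4 m⁴; J_BC = π(0.149)⁴/32 = 4.84×10^-5 m⁴; J_CD = π(0.0827)⁴/32 = 4.59×10^-6 m⁴.
θ = (T/G)·Σ L_i/J_i = (78180/76.3×10⁹)·(2.07/3.54×10^-4 + 1.24/4.84×10^-5 + 0.792/4.59×10^-6) = 0.2090 rad.

0.209 rad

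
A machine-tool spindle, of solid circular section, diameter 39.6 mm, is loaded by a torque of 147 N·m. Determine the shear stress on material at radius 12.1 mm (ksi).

J = πd⁴/32 = π(0.0396)⁴/32 = 2.414×10^-7 m⁴.
Shear stress varies linearly with radius: τ = T·r/J = 147.0 × 0.0121 / 2.414×10^-7 = 7.368×10^6 Pa.

1.07 ksi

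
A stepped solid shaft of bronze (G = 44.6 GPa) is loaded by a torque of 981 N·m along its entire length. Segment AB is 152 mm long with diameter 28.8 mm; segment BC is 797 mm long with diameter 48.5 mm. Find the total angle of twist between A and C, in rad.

0.0818 rad

J_AB = π(0.0288)⁴/32 = 6.75×10^-8 m⁴; J_BC = π(0.0485)⁴/32 = 5.43×10^-7 m⁴.
θ = (T/G)·Σ L_i/J_i = (981.0/44.6×10⁹)·(0.152/6.75×10^-8 + 0.797/5.43×10^-7) = 0.08177 rad.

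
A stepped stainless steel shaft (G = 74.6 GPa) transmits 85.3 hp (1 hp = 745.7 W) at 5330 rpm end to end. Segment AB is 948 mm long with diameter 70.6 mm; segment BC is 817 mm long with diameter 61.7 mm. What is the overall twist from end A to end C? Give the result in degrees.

ω = 2π·5330/60 = 558.2 rad/s, so T = P/ω = 85.3×745.7 / 558.2 = 114.0 N·m.
J_AB = π(0.0706)⁴/32 = 2.44×10^-6 m⁴; J_BC = π(0.0617)⁴/32 = 1.42×10^-6 m⁴.
θ = (T/G)·Σ L_i/J_i = (114.0/74.6×10⁹)·(0.948/2.44×10^-6 + 0.817/1.42×10^-6) = 1.471×10^-3 rad.

0.0843°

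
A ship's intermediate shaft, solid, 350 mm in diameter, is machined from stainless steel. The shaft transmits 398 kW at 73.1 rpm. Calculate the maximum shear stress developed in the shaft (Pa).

6.18e6 Pa

ω = 2π·73.1/60 = 7.655 rad/s, so T = P/ω = 398×10³ / 7.655 = 51990 N·m.
J = πd⁴/32 = π(0.350)⁴/32 = 1.473×10^-3 m⁴.
τ_max = T·r/J = 51990 × 0.175 / 1.473×10^-3 = 6.176×10^6 Pa.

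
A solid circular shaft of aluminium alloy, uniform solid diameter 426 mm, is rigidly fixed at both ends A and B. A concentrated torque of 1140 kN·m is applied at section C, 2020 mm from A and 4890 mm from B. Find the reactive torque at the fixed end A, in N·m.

807000 N·m

With uniform GJ and both ends fixed, compatibility θ_AC = θ_CB gives T_A·a = T_B·b, together with T_A + T_B = T₀.
T_A = T₀·b/(a+b) = 1.140e6·4890/6910 = 806700 N·m; T_B = 333300 N·m.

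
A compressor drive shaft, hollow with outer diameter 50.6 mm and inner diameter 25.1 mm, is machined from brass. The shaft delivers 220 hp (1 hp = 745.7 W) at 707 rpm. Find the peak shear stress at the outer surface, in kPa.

ω = 2π·707/60 = 74.04 rad/s, so T = P/ω = 220×745.7 / 74.04 = 2216 N·m.
J = π(d_o⁴ − d_i⁴)/32 = π(0.0506⁴ − 0.0251⁴)/32 = 6.046×10^-7 m⁴.
τ_max = T·r/J = 2216 × 0.0253 / 6.046×10^-7 = 9.272×10^7 Pa.

92700 kPa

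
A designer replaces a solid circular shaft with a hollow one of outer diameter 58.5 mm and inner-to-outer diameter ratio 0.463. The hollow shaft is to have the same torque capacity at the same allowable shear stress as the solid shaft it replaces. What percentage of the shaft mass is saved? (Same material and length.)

Equal τ_max and T ⇒ the solid shaft needs d_s³ = d_o³(1−k⁴), so d_s = 58.5·(1−0.463⁴)^(1/3) = 57.59 mm.
Area ratio A_h/A_s = d_o²(1−k²)/d_s² = (1−k²)/(1−k⁴)^(2/3) = 0.8107.
Mass saving = 1 − 0.8107 = 18.9 %.

18.9 %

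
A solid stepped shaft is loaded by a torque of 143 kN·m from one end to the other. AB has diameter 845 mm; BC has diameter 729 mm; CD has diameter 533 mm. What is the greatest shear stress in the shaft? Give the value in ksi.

0.698 ksi

Under the same torque, τ_max = 16T/(πd³) is largest where d is smallest — segment CD (d = 533 mm).
τ_max = 16·143000/(π·(0.533)³) = 4.810×10^6 Pa.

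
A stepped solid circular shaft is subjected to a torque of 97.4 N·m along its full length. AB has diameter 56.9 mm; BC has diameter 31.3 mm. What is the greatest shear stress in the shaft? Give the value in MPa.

Under the same torque, τ_max = 16T/(πd³) is largest where d is smallest — segment BC (d = 31.3 mm).
τ_max = 16·97.40/(π·(0.0313)³) = 1.618×10^7 Pa.

16.2 MPa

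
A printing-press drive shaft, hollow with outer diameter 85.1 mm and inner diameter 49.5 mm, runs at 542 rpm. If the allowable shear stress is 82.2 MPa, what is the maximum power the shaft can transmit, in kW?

500 kW

J = π(d_o⁴ − d_i⁴)/32 = π(0.0851⁴ − 0.0495⁴)/32 = 4.560×10^-6 m⁴.
T_max = τ_allow·J/r = 8.22×10^7 × 4.560×10^-6 / 0.0425 = 8808 N·m.
ω = 2π·542/60 = 56.76 rad/s, so P_max = T_max·ω = 4.999×10^5 W.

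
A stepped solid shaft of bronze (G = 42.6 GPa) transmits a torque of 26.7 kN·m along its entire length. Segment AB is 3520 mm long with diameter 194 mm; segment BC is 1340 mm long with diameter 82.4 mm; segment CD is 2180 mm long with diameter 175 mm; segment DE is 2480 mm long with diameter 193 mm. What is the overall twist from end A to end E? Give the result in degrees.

J_AB = π(0.194)⁴/32 = 1.39×10^-4 m⁴; J_BC = π(0.0824)⁴/32 = 4.53×10^-6 m⁴; J_CD = π(0.175)⁴/32 = 9.21×10^-5 m⁴; J_DE = π(0.193)⁴/32 = 1.36×10^-4 m⁴.
θ = (T/G)·Σ L_i/J_i = (26700/42.6×10⁹)·(3.52/1.39×10^-4 + 1.34/4.53×10^-6 + 2.18/9.21×10^-5 + 2.48/1.36×10^-4) = 0.2277 rad.

13.0°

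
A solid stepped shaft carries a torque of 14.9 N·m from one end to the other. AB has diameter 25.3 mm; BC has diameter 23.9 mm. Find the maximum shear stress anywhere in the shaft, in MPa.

Under the same torque, τ_max = 16T/(πd³) is largest where d is smallest — segment BC (d = 23.9 mm).
τ_max = 16·14.90/(π·(0.0239)³) = 5.559×10^6 Pa.

5.56 MPa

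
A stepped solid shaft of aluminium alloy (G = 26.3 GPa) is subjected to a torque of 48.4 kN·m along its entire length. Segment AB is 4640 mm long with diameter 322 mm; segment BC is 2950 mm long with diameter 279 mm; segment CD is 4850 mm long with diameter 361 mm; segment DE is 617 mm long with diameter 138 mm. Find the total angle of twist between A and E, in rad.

0.0545 rad

J_AB = π(0.322)⁴/32 = 1.06×10^-3 m⁴; J_BC = π(0.279)⁴/32 = 5.95×10^-4 m⁴; J_CD = π(0.361)⁴/32 = 1.67×10^-3 m⁴; J_DE = π(0.138)⁴/32 = 3.56×10^-5 m⁴.
θ = (T/G)·Σ L_i/J_i = (48400/26.3×10⁹)·(4.64/1.06×10^-3 + 2.95/5.95×10^-4 + 4.85/1.67×10^-3 + 0.617/3.56×10^-5) = 0.05446 rad.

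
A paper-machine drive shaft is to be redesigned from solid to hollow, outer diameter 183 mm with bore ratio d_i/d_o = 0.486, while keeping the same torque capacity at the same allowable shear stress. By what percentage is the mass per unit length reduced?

20.6 %

Equal τ_max and T ⇒ the solid shaft needs d_s³ = d_o³(1−k⁴), so d_s = 183·(1−0.486⁴)^(1/3) = 179.5 mm.
Area ratio A_h/A_s = d_o²(1−k²)/d_s² = (1−k²)/(1−k⁴)^(2/3) = 0.7936.
Mass saving = 1 − 0.7936 = 20.6 %.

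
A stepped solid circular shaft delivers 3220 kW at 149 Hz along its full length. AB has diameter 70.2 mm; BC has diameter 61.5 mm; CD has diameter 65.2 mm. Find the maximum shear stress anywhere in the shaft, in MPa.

ω = 2π·149 = 936.2 rad/s, so T = P/ω = 3220×10³ / 936.2 = 3439 N·m.
Under the same torque, τ_max = 16T/(πd³) is largest where d is smallest — segment BC (d = 61.5 mm).
τ_max = 16·3439/(π·(0.0615)³) = 7.531×10^7 Pa.

75.3 MPa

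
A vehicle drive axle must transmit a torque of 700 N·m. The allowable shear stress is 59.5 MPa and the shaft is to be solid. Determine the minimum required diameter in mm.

39.1 mm

For a solid shaft τ_max = 16T/(πd³), so d = (16T/(π τ_allow))^(1/3) = (16·700.0/(π·5.95×10^7))^(1/3) = 0.03913 m.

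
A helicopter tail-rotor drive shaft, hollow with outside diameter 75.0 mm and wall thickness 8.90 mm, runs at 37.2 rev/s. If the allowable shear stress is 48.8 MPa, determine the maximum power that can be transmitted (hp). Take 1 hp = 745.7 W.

J = π(d_o⁴ − d_i⁴)/32 = π(0.0750⁴ − 0.0572⁴)/32 = 2.055×10^-6 m⁴.
T_max = τ_allow·J/r = 4.88×10^7 × 2.055×10^-6 / 0.0375 = 2675 N·m.
ω = 2π·37.2 = 233.7 rad/s, so P_max = T_max·ω = 6.252×10^5 W.

838 hp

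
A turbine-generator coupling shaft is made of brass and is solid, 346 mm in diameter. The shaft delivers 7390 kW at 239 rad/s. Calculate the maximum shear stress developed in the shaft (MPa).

ω = 239 rad/s, so T = P/ω = 7390×10³ / 239.0 = 30920 N·m.
J = πd⁴/32 = π(0.346)⁴/32 = 1.407×10^-3 m⁴.
τ_max = T·r/J = 30920 × 0.173 / 1.407×10^-3 = 3.802×10^6 Pa.

3.80 MPa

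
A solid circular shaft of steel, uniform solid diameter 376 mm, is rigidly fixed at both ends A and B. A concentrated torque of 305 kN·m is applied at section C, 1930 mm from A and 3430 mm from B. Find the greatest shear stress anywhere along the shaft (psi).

With uniform GJ and both ends fixed, compatibility θ_AC = θ_CB gives T_A·a = T_B·b, together with T_A + T_B = T₀.
T_A = T₀·b/(a+b) = 305000·3430/5360 = 195200 N·m; T_B = 109800 N·m.
τ in each portion: τ_AC = 1.87×10^7 Pa, τ_CB = 1.05×10^7 Pa; maximum is in AC.
τ_max = T_AC·r/J = 195200·0.188/1.96×10^-3 = 1.870×10^7 Pa.

2710 psi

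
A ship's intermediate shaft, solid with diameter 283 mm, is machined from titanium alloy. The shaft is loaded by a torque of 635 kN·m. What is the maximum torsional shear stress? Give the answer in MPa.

143 MPa

J = πd⁴/32 = π(0.283)⁴/32 = 6.297×10^-4 m⁴.
τ_max = T·r/J = 635000 × 0.141 / 6.297×10^-4 = 1.427×10^8 Pa.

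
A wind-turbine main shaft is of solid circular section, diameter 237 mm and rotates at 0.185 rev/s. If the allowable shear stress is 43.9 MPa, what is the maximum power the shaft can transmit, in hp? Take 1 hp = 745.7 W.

179 hp

J = πd⁴/32 = π(0.237)⁴/32 = 3.097×10^-4 m⁴.
T_max = τ_allow·J/r = 4.39×10^7 × 3.097×10^-4 / 0.118 = 114700 N·m.
ω = 2π·0.185 = 1.162 rad/s, so P_max = T_max·ω = 1.334×10^5 W.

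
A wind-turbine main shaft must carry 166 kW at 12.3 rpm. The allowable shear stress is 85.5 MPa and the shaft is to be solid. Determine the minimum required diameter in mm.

ω = 2π·12.3/60 = 1.288 rad/s, so T = P/ω = 166×10³ / 1.288 = 128900 N·m.
For a solid shaft τ_max = 16T/(πd³), so d = (16T/(π τ_allow))^(1/3) = (16·128900/(π·8.55×10^7))^(1/3) = 0.1973 m.

197 mm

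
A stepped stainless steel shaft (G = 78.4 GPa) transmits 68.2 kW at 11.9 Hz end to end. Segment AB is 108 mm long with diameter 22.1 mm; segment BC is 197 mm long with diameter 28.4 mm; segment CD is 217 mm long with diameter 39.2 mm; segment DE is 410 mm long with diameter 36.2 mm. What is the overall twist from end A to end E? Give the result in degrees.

ω = 2π·11.9 = 74.77 rad/s, so T = P/ω = 68.2×10³ / 74.77 = 912.1 N·m.
J_AB = π(0.0221)⁴/32 = 2.34×10^-8 m⁴; J_BC = π(0.0284)⁴/32 = 6.39×10^-8 m⁴; J_CD = π(0.0392)⁴/32 = 2.32×10^-7 m⁴; J_DE = π(0.0362)⁴/32 = 1.69×10^-7 m⁴.
θ = (T/G)·Σ L_i/J_i = (912.1/78.4×10⁹)·(0.108/2.34×10^-8 + 0.197/6.39×10^-8 + 0.217/2.32×10^-7 + 0.410/1.69×10^-7) = 0.1287 rad.

7.38°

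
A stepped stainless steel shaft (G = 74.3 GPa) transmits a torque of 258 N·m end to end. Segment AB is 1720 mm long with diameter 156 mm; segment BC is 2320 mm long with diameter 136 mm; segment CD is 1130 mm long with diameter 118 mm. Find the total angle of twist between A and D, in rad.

5.49e-4 rad

J_AB = π(0.156)⁴/32 = 5.81×10^-5 m⁴; J_BC = π(0.136)⁴/32 = 3.36×10^-5 m⁴; J_CD = π(0.118)⁴/32 = 1.90×10^-5 m⁴.
θ = (T/G)·Σ L_i/J_i = (258.0/74.3×10⁹)·(1.72/5.81×10^-5 + 2.32/3.36×10^-5 + 1.13/1.90×10^-5) = 5.487×10^-4 rad.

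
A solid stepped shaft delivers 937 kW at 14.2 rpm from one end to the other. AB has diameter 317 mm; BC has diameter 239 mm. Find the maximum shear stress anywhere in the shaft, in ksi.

ω = 2π·14.2/60 = 1.487 rad/s, so T = P/ω = 937×10³ / 1.487 = 630100 N·m.
Under the same torque, τ_max = 16T/(πd³) is largest where d is smallest — segment BC (d = 239 mm).
τ_max = 16·630100/(π·(0.239)³) = 2.351×10^8 Pa.

34.1 ksi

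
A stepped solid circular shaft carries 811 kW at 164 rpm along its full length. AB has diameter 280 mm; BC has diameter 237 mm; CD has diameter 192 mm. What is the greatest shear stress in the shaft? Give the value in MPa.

34.0 MPa

ω = 2π·164/60 = 17.17 rad/s, so T = P/ω = 811×10³ / 17.17 = 47220 N·m.
Under the same torque, τ_max = 16T/(πd³) is largest where d is smallest — segment CD (d = 192 mm).
τ_max = 16·47220/(π·(0.192)³) = 3.398×10^7 Pa.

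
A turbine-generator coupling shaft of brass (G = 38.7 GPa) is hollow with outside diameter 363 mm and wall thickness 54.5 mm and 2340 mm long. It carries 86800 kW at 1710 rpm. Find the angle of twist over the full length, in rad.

ω = 2π·1710/60 = 179.1 rad/s, so T = P/ω = 86800×10³ / 179.1 = 484700 N·m.
J = π(d_o⁴ − d_i⁴)/32 = π(0.363⁴ − 0.254⁴)/32 = 1.296×10^-3 m⁴.
θ = T·L/(G·J) = 484700 × 2.34 / (38.7×10⁹ × 1.296×10^-3) = 0.02262 rad.

0.0226 rad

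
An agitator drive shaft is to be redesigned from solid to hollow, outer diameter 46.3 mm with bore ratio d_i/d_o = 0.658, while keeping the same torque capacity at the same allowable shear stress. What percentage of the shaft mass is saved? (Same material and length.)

Equal τ_max and T ⇒ the solid shaft needs d_s³ = d_o³(1−k⁴), so d_s = 46.3·(1−0.658⁴)^(1/3) = 43.20 mm.
Area ratio A_h/A_s = d_o²(1−k²)/d_s² = (1−k²)/(1−k⁴)^(2/3) = 0.6512.
Mass saving = 1 − 0.6512 = 34.9 %.

34.9 %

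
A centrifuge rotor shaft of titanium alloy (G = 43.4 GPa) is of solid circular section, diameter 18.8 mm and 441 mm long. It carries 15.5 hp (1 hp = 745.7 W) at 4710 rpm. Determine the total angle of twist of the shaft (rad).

0.0194 rad

ω = 2π·4710/60 = 493.2 rad/s, so T = P/ω = 15.5×745.7 / 493.2 = 23.43 N·m.
J = πd⁴/32 = π(0.0188)⁴/32 = 1.226×10^-8 m⁴.
θ = T·L/(G·J) = 23.43 × 0.441 / (43.4×10⁹ × 1.226×10^-8) = 0.01942 rad.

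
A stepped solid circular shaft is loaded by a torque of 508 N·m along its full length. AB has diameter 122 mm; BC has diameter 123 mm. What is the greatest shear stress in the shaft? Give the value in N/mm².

1.42 N/mm²

Under the same torque, τ_max = 16T/(πd³) is largest where d is smallest — segment AB (d = 122 mm).
τ_max = 16·508.0/(π·(0.122)³) = 1.425×10^6 Pa.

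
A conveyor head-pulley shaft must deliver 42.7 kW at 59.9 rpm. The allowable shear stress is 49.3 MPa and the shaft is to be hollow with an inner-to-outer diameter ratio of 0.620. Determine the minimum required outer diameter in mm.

93.8 mm

ω = 2π·59.9/60 = 6.273 rad/s, so T = P/ω = 42.7×10³ / 6.273 = 6807 N·m.
For a hollow shaft with d_i/d_o = 0.620: τ_max = 16T/(π d_o³ (1−k⁴)), so d_o = [16T/(π τ_allow (1−k⁴))]^(1/3) = [16·6807/(π·4.93×10^7·0.8522)]^(1/3) = 0.09379 m.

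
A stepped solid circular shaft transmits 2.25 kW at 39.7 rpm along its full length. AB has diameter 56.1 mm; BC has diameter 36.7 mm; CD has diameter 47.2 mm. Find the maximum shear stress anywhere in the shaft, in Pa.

ω = 2π·39.7/60 = 4.157 rad/s, so T = P/ω = 2.25×10³ / 4.157 = 541.2 N·m.
Under the same torque, τ_max = 16T/(πd³) is largest where d is smallest — segment BC (d = 36.7 mm).
τ_max = 16·541.2/(π·(0.0367)³) = 5.576×10^7 Pa.

5.58e7 Pa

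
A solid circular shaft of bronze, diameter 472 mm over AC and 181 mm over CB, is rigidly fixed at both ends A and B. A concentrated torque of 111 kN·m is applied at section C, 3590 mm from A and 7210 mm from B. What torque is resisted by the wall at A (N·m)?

Compatibility: T_A·a/J_AC = T_B·b/J_CB with T_A + T_B = T₀.
J_AC = 4.87×10^-3 m⁴, J_CB = 1.05×10^-4 m⁴, so T_A = T₀·(J_AC/a)/((J_AC/a)+(J_CB/b)) = 109800 N·m, T_B = 1182 N·m.

110000 N·m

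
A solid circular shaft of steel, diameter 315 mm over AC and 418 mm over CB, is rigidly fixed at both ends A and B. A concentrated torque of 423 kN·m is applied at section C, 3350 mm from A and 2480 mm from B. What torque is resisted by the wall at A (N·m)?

81500 N·m

Compatibility: T_A·a/J_AC = T_B·b/J_CB with T_A + T_B = T₀.
J_AC = 9.67×10^-4 m⁴, J_CB = 3.00×10^-3 m⁴, so T_A = T₀·(J_AC/a)/((J_AC/a)+(J_CB/b)) = 81530 N·m, T_B = 341500 N·m.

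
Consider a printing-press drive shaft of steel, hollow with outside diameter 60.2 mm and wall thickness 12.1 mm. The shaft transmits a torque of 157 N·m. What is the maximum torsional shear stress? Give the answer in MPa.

J = π(d_o⁴ − d_i⁴)/32 = π(0.0602⁴ − 0.0360⁴)/32 = 1.124×10^-6 m⁴.
τ_max = T·r/J = 157.0 × 0.0301 / 1.124×10^-6 = 4.202×10^6 Pa.

4.20 MPa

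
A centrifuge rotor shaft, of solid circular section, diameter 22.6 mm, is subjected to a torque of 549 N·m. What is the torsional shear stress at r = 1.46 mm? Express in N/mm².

31.3 N/mm²

J = πd⁴/32 = π(0.0226)⁴/32 = 2.561×10^-8 m⁴.
Shear stress varies linearly with radius: τ = T·r/J = 549.0 × 0.00146 / 2.561×10^-8 = 3.130×10^7 Pa.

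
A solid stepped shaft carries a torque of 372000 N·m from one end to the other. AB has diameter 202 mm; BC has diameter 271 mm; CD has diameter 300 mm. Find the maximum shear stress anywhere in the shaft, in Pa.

2.30e8 Pa

Under the same torque, τ_max = 16T/(πd³) is largest where d is smallest — segment AB (d = 202 mm).
τ_max = 16·372000/(π·(0.202)³) = 2.299×10^8 Pa.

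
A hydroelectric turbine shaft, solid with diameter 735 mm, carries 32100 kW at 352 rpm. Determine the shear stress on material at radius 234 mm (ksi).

ω = 2π·352/60 = 36.86 rad/s, so T = P/ω = 32100×10³ / 36.86 = 870800 N·m.
J = πd⁴/32 = π(0.735)⁴/32 = 0.02865 m⁴.
Shear stress varies linearly with radius: τ = T·r/J = 870800 × 0.234 / 0.02865 = 7.112×10^6 Pa.

1.03 ksi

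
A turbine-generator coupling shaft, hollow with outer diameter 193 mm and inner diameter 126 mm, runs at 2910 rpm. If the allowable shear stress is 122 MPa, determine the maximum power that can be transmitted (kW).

42900 kW

J = π(d_o⁴ − d_i⁴)/32 = π(0.193⁴ − 0.126⁴)/32 = 1.115×10^-4 m⁴.
T_max = τ_allow·J/r = 1.22×10^8 × 1.115×10^-4 / 0.0965 = 140900 N·m.
ω = 2π·2910/60 = 304.7 rad/s, so P_max = T_max·ω = 4.295×10^7 W.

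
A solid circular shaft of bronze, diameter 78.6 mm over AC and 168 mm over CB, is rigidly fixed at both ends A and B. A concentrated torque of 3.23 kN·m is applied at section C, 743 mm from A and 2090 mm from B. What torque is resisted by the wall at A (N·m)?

384 N·m

Compatibility: T_A·a/J_AC = T_B·b/J_CB with T_A + T_B = T₀.
J_AC = 3.75×10^-6 m⁴, J_CB = 7.82×10^-5 m⁴, so T_A = T₀·(J_AC/a)/((J_AC/a)+(J_CB/b)) = 383.6 N·m, T_B = 2846 N·m.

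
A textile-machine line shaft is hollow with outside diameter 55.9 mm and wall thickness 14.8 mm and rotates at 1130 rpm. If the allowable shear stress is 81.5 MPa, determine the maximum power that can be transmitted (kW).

315 kW

J = π(d_o⁴ − d_i⁴)/32 = π(0.0559⁴ − 0.0263⁴)/32 = 9.117×10^-7 m⁴.
T_max = τ_allow·J/r = 8.15×10^7 × 9.117×10^-7 / 0.0279 = 2658 N·m.
ω = 2π·1130/60 = 118.3 rad/s, so P_max = T_max·ω = 3.146×10^5 W.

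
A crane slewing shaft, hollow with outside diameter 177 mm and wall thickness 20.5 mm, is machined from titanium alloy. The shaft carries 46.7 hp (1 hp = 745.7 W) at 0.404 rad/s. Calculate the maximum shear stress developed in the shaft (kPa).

ω = 0.404 rad/s, so T = P/ω = 46.7×745.7 / 0.4040 = 86200 N·m.
J = π(d_o⁴ − d_i⁴)/32 = π(0.177⁴ − 0.136⁴)/32 = 6.277×10^-5 m⁴.
τ_max = T·r/J = 86200 × 0.0885 / 6.277×10^-5 = 1.215×10^8 Pa.

122000 kPa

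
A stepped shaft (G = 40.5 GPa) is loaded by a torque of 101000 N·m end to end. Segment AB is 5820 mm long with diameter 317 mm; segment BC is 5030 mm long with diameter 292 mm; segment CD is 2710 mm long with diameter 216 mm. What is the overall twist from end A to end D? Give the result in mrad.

63.8 mrad

J_AB = π(0.317)⁴/32 = 9.91×10^-4 m⁴; J_BC = π(0.292)⁴/32 = 7.14×10^-4 m⁴; J_CD = π(0.216)⁴/32 = 2.14×10^-4 m⁴.
θ = (T/G)·Σ L_i/J_i = (101000/40.5×10⁹)·(5.82/9.91×10^-4 + 5.03/7.14×10^-4 + 2.71/2.14×10^-4) = 0.06384 rad.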